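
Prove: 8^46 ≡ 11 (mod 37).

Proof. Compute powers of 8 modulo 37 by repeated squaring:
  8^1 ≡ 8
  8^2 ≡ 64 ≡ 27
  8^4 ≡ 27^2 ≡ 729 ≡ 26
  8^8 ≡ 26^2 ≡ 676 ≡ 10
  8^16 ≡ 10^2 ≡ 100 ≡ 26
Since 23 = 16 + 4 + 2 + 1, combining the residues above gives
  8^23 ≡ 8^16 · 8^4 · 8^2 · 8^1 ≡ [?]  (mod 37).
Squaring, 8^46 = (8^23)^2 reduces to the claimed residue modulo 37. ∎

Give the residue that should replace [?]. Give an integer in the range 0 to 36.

8^16 · 8^4 · 8^2 · 8^1 ≡ 26 · 26 · 27 · 8 = 146016.
146016 mod 37 = 14, so 8^23 ≡ 14 (mod 37).

14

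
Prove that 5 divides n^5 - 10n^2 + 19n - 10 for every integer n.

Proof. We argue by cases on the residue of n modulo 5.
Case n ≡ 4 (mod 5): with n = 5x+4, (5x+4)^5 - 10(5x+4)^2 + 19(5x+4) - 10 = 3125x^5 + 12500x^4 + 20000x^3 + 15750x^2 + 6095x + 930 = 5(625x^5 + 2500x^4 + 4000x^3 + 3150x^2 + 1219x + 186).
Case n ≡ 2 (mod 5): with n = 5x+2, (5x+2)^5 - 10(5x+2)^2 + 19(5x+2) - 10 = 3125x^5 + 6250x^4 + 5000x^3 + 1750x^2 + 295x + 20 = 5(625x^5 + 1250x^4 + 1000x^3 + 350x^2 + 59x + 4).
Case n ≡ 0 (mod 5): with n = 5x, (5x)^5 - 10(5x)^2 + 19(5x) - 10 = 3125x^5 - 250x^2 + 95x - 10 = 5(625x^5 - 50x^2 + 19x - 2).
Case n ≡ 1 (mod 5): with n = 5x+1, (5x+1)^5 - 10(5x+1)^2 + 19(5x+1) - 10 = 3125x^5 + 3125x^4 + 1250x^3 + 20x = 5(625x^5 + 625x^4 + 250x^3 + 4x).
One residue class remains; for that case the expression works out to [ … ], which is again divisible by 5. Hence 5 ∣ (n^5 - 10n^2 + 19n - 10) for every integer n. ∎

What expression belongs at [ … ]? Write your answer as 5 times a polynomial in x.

The residues treated are {4, 2, 0, 1}, so the missing case is n ≡ 3 (mod 5); write n = 5x+3.
Then (5x+3)^5 - 10(5x+3)^2 + 19(5x+3) - 10 = 3125x^5 + 9375x^4 + 11250x^3 + 6500x^2 + 1820x + 200 = 5(625x^5 + 1875x^4 + 2250x^3 + 1300x^2 + 364x + 40).

5(625x^5 + 1875x^4 + 2250x^3 + 1300x^2 + 364x + 40)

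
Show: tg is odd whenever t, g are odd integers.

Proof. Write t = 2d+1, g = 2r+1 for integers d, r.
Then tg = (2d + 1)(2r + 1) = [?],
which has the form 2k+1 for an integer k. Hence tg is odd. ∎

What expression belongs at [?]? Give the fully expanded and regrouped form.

Expanding: (2d + 1)(2r + 1) = 4dr + 2d + 2r + 1.
Every term except the constant is even, so this is 2(2dr + d + r) + 1,
and 2dr + d + r ∈ ℤ gives the required form.

2(2dr + d + r) + 1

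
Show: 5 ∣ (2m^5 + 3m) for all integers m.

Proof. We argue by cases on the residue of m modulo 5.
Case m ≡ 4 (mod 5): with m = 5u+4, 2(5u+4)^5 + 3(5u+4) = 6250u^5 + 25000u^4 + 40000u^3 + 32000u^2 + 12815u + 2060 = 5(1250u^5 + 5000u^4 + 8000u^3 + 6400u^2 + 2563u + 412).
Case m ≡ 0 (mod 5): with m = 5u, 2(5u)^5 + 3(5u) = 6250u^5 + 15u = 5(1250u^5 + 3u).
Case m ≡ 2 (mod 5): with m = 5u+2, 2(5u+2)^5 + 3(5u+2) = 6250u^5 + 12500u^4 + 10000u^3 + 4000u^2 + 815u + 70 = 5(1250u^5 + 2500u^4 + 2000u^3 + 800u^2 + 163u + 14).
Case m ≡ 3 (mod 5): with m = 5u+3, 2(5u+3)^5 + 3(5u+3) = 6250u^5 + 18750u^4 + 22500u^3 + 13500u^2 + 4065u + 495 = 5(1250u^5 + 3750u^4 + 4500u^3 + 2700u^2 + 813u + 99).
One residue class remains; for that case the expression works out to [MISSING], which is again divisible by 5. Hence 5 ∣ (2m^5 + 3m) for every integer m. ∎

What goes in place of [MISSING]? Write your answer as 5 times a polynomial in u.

5(1250u^5 + 1250u^4 + 500u^3 + 100u^2 + 13u + 1)

The residues treated are {4, 0, 2, 3}, so the missing case is m ≡ 1 (mod 5); write m = 5u+1.
Then 2(5u+1)^5 + 3(5u+1) = 6250u^5 + 6250u^4 + 2500u^3 + 500u^2 + 65u + 5 = 5(1250u^5 + 1250u^4 + 500u^3 + 100u^2 + 13u + 1).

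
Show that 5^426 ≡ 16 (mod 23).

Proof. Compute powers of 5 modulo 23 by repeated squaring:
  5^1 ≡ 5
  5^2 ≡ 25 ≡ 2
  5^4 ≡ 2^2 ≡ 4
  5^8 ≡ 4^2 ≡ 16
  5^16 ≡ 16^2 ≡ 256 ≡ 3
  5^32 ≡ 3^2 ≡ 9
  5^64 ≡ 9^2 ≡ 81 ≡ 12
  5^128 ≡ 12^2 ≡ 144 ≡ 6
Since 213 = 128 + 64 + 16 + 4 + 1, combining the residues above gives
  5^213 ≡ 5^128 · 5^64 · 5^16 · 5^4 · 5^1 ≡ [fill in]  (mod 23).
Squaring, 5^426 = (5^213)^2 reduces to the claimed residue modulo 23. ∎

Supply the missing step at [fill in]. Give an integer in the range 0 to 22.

19

5^128 · 5^64 · 5^16 · 5^4 · 5^1 ≡ 6 · 12 · 3 · 4 · 5 = 4320.
4320 mod 23 = 19, so 5^213 ≡ 19 (mod 23).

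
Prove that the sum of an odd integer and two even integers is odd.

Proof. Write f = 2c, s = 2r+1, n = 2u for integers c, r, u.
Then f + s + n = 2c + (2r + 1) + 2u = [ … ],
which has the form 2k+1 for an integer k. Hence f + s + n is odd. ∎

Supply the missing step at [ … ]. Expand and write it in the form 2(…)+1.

2c + (2r + 1) + 2u = 2c + 2r + 2u + 1
= 2(c + r + u) + 1.
Since c + r + u is an integer, the sum is of the form 2k+1 for an integer k.

2(c + r + u) + 1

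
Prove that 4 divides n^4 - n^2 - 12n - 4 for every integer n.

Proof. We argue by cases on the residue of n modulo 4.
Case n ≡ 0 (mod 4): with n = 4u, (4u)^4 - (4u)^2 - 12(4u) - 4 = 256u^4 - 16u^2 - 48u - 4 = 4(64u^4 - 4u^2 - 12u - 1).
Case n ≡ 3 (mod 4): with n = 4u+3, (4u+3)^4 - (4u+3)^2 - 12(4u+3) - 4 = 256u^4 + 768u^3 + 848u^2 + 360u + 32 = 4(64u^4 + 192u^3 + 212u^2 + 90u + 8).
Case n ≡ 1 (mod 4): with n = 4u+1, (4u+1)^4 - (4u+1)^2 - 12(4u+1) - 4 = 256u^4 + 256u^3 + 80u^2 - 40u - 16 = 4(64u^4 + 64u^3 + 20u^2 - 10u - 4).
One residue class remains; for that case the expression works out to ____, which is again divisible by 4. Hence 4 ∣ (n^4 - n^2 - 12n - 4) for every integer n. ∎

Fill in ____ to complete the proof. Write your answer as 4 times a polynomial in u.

4(64u^4 + 128u^3 + 92u^2 + 16u - 4)

Only n ≡ 2 (mod 4) is unaccounted for. Put n = 4u+2:
(4u+2)^4 - (4u+2)^2 - 12(4u+2) - 4 expands to 256u^4 + 512u^3 + 368u^2 + 64u - 16,
and factoring out 4 leaves 4(64u^4 + 128u^3 + 92u^2 + 16u - 4).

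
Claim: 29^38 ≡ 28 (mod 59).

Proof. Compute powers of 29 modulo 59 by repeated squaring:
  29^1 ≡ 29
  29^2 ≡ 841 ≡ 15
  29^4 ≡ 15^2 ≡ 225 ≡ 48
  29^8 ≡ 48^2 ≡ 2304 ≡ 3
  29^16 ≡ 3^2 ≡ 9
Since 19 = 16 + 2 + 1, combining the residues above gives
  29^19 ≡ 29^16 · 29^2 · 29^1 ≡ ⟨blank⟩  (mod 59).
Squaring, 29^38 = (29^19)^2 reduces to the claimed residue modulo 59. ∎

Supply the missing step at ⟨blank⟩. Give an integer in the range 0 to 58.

29^16 · 29^2 · 29^1 ≡ 9 · 15 · 29 = 3915.
3915 mod 59 = 21, so 29^19 ≡ 21 (mod 59).

21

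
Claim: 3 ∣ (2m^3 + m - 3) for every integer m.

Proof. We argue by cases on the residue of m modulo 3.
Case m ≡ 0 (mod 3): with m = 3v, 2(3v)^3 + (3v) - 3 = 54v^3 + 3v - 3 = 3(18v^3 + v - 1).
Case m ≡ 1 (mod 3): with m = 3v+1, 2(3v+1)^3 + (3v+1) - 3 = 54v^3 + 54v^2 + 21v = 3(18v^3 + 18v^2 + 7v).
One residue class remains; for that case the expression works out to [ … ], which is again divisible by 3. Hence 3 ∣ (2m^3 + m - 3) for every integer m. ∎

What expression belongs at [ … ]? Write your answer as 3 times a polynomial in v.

Only m ≡ 2 (mod 3) is unaccounted for. Put m = 3v+2:
2(3v+2)^3 + (3v+2) - 3 expands to 54v^3 + 108v^2 + 75v + 15,
and factoring out 3 leaves 3(18v^3 + 36v^2 + 25v + 5).

3(18v^3 + 36v^2 + 25v + 5)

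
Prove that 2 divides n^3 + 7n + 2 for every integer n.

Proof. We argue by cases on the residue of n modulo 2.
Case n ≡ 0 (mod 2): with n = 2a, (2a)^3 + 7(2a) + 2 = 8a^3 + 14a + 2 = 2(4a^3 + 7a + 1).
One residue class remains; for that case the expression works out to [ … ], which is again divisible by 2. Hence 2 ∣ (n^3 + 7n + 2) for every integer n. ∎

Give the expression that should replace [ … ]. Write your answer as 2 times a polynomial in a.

2(4a^3 + 6a^2 + 10a + 5)

Only n ≡ 1 (mod 2) is unaccounted for. Put n = 2a+1:
(2a+1)^3 + 7(2a+1) + 2 expands to 8a^3 + 12a^2 + 20a + 10,
and factoring out 2 leaves 2(4a^3 + 6a^2 + 10a + 5).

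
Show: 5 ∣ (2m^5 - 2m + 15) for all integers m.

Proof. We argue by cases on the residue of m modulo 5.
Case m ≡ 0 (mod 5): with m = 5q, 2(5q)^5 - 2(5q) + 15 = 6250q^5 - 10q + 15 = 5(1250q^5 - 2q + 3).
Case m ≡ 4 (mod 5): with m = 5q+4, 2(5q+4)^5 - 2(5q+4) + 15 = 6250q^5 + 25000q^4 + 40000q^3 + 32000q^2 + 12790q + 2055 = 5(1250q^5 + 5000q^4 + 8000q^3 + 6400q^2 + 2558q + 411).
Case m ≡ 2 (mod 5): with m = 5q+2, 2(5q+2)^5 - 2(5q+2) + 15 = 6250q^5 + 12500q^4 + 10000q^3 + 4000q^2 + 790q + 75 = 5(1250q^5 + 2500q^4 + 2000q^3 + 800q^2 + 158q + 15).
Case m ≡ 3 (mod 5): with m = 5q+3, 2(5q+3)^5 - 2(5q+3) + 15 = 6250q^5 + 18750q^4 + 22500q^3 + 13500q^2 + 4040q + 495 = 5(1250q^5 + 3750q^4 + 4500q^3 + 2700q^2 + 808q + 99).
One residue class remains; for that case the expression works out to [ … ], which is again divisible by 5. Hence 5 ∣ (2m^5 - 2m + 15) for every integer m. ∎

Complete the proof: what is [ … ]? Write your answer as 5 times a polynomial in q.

5(1250q^5 + 1250q^4 + 500q^3 + 100q^2 + 8q + 3)

Only m ≡ 1 (mod 5) is unaccounted for. Put m = 5q+1:
2(5q+1)^5 - 2(5q+1) + 15 expands to 6250q^5 + 6250q^4 + 2500q^3 + 500q^2 + 40q + 15,
and factoring out 5 leaves 5(1250q^5 + 1250q^4 + 500q^3 + 100q^2 + 8q + 3).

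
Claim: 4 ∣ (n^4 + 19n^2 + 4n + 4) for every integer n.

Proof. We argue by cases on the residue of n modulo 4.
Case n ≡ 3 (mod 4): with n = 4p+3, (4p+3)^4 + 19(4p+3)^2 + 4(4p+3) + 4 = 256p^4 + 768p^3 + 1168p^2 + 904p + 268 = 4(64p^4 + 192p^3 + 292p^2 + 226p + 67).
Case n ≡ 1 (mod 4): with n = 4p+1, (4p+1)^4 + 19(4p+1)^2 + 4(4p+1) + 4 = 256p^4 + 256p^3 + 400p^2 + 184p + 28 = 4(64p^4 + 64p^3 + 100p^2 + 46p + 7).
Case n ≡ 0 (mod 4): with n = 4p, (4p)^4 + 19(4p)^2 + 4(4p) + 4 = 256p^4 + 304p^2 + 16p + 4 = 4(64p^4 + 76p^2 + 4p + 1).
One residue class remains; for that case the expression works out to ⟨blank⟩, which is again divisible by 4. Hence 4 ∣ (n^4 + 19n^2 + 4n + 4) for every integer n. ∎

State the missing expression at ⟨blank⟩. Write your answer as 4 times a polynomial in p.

The residues treated are {3, 1, 0}, so the missing case is n ≡ 2 (mod 4); write n = 4p+2.
Then (4p+2)^4 + 19(4p+2)^2 + 4(4p+2) + 4 = 256p^4 + 512p^3 + 688p^2 + 448p + 104 = 4(64p^4 + 128p^3 + 172p^2 + 112p + 26).

4(64p^4 + 128p^3 + 172p^2 + 112p + 26)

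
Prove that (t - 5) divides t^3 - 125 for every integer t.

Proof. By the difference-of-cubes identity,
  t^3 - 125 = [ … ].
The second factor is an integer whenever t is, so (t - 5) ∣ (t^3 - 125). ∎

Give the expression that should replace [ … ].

a^3 - b^3 = (a - b)(a^2 + ab + b^2). With a = t, b = 5:
t^3 - 125 = (t - 5)(t^2 + 5t + 25).

(t - 5)(t^2 + 5t + 25)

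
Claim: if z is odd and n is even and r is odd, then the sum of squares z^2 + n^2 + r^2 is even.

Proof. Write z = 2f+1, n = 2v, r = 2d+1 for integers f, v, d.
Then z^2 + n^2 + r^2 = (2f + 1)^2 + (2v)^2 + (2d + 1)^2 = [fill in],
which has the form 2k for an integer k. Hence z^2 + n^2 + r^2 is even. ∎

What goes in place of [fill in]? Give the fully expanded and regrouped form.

2(2d^2 + 2d + 2f^2 + 2f + 2v^2 + 1)

(2f + 1)^2 + (2v)^2 + (2d + 1)^2 = 4d^2 + 4d + 4f^2 + 4f + 4v^2 + 2
= 2(2d^2 + 2d + 2f^2 + 2f + 2v^2 + 1).
Since 2d^2 + 2d + 2f^2 + 2f + 2v^2 + 1 is an integer, the sum of squares is of the form 2k for an integer k.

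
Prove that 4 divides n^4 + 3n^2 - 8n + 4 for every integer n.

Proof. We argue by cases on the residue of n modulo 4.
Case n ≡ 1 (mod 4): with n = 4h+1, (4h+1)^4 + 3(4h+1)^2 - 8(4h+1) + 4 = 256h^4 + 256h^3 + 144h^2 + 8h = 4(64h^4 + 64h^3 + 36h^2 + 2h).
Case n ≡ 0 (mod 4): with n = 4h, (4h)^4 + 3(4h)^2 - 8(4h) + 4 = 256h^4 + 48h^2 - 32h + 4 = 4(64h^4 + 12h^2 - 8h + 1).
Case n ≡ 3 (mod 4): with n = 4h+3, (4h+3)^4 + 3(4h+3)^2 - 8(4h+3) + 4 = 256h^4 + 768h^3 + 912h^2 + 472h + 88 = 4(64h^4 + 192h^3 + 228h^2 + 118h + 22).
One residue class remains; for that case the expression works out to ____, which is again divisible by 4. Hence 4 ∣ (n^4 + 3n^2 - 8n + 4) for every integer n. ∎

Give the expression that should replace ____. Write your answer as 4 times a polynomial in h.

The residues treated are {1, 0, 3}, so the missing case is n ≡ 2 (mod 4); write n = 4h+2.
Then (4h+2)^4 + 3(4h+2)^2 - 8(4h+2) + 4 = 256h^4 + 512h^3 + 432h^2 + 144h + 16 = 4(64h^4 + 128h^3 + 108h^2 + 36h + 4).

4(64h^4 + 128h^3 + 108h^2 + 36h + 4)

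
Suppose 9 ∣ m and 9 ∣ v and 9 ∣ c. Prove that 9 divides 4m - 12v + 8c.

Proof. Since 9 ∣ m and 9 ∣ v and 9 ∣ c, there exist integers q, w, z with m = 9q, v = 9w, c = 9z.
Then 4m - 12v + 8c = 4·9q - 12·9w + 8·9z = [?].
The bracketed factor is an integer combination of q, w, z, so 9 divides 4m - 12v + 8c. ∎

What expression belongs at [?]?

9(4q - 12w + 8z)

Pull the common 9 out of every term: 4·9q - 12·9w + 8·9z = 9(4q - 12w + 8z).
4q - 12w + 8z is an integer, which exhibits the divisibility.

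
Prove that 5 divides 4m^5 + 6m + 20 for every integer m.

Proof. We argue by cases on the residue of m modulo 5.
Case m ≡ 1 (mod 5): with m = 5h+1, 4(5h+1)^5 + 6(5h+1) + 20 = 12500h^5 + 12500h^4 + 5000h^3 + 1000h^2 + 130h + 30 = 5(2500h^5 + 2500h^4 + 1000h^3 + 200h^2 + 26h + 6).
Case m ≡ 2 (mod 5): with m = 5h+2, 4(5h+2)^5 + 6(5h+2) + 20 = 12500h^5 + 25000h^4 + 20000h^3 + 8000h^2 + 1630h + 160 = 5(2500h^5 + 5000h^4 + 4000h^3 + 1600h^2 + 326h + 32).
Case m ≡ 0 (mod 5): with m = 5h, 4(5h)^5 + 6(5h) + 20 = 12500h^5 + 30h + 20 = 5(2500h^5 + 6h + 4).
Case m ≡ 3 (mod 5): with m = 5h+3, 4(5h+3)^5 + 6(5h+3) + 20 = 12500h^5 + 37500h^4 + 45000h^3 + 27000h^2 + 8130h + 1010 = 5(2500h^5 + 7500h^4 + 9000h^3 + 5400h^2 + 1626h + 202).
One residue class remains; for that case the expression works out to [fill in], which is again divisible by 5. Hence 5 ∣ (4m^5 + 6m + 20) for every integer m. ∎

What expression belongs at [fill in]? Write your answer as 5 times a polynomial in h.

Only m ≡ 4 (mod 5) is unaccounted for. Put m = 5h+4:
4(5h+4)^5 + 6(5h+4) + 20 expands to 12500h^5 + 50000h^4 + 80000h^3 + 64000h^2 + 25630h + 4140,
and factoring out 5 leaves 5(2500h^5 + 10000h^4 + 16000h^3 + 12800h^2 + 5126h + 828).

5(2500h^5 + 10000h^4 + 16000h^3 + 12800h^2 + 5126h + 828)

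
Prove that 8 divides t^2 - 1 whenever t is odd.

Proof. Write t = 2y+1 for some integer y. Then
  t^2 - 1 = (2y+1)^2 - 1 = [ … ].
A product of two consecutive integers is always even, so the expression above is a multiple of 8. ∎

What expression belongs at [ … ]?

4y(y + 1)

(2y+1)^2 - 1 = 4y^2 + 4y + 1 - 1 = 4y^2 + 4y = 4y(y+1).
Since y and y+1 are consecutive, y(y+1) is even, and 4·(even) is a multiple of 8.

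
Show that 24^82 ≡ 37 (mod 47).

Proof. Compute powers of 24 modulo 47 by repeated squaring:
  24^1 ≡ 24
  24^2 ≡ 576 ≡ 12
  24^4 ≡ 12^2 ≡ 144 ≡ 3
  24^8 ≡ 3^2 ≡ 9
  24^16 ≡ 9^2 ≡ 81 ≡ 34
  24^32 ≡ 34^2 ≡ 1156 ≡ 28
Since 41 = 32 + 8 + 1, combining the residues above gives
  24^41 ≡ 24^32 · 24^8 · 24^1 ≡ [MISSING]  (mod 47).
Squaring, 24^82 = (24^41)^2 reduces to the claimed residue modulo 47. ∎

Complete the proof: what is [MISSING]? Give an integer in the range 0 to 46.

Multiply the listed residues: 28 · 9 · 24 = 252 → 6048.
Reducing modulo 47: 6048 = 128·47 + 32, so 24^41 ≡ 32.

32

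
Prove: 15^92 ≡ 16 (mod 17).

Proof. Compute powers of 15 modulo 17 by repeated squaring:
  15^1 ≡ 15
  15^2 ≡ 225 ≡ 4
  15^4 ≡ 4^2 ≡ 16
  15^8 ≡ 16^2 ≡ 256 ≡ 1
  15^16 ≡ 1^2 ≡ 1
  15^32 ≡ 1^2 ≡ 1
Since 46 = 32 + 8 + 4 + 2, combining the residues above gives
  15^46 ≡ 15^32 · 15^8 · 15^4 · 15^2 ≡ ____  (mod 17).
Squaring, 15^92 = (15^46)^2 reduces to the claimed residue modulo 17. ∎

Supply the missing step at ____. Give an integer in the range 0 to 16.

13

15^32 · 15^8 · 15^4 · 15^2 ≡ 1 · 1 · 16 · 4 = 64.
64 mod 17 = 13, so 15^46 ≡ 13 (mod 17).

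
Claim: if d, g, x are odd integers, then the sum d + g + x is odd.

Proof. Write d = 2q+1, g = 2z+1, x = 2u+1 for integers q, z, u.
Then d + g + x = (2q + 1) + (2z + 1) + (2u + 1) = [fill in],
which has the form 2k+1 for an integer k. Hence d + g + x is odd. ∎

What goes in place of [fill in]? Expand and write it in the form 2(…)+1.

(2q + 1) + (2z + 1) + (2u + 1) = 2q + 2u + 2z + 3
= 2(q + u + z + 1) + 1.
Since q + u + z + 1 is an integer, the sum is of the form 2k+1 for an integer k.

2(q + u + z + 1) + 1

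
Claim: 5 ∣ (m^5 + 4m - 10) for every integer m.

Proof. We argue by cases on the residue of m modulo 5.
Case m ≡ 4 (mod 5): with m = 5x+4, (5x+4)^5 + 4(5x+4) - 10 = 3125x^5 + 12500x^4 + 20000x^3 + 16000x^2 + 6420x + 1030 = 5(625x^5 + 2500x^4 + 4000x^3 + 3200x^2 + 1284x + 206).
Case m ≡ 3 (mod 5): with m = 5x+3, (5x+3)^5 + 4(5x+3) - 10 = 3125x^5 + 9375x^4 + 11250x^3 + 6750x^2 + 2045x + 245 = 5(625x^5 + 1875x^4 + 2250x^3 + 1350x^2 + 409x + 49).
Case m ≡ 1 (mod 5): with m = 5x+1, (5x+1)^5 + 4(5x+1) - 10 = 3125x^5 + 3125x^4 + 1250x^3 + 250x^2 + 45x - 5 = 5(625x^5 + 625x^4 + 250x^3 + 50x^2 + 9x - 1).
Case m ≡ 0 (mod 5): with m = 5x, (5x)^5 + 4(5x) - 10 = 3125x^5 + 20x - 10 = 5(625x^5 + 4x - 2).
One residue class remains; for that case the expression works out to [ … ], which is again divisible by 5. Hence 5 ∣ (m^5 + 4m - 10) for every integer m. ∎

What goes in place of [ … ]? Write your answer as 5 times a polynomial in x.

The residues treated are {4, 3, 1, 0}, so the missing case is m ≡ 2 (mod 5); write m = 5x+2.
Then (5x+2)^5 + 4(5x+2) - 10 = 3125x^5 + 6250x^4 + 5000x^3 + 2000x^2 + 420x + 30 = 5(625x^5 + 1250x^4 + 1000x^3 + 400x^2 + 84x + 6).

5(625x^5 + 1250x^4 + 1000x^3 + 400x^2 + 84x + 6)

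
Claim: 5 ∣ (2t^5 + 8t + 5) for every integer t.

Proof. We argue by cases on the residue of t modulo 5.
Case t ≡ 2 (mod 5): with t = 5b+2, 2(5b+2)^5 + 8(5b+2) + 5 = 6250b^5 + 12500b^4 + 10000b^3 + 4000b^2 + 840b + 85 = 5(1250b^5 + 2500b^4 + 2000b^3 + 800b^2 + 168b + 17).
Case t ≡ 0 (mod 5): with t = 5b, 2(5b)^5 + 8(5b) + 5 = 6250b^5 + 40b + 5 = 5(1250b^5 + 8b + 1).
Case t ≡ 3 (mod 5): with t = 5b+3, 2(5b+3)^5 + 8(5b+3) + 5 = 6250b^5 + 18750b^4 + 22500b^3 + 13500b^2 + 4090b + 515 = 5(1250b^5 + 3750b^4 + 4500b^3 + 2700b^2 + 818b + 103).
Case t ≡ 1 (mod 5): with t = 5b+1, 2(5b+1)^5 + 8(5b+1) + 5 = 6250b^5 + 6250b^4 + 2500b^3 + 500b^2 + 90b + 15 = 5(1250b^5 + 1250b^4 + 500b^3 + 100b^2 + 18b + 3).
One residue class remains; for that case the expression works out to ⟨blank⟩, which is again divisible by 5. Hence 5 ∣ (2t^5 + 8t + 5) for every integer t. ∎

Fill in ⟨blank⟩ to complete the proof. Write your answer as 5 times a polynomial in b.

5(1250b^5 + 5000b^4 + 8000b^3 + 6400b^2 + 2568b + 417)

The residues treated are {2, 0, 3, 1}, so the missing case is t ≡ 4 (mod 5); write t = 5b+4.
Then 2(5b+4)^5 + 8(5b+4) + 5 = 6250b^5 + 25000b^4 + 40000b^3 + 32000b^2 + 12840b + 2085 = 5(1250b^5 + 5000b^4 + 8000b^3 + 6400b^2 + 2568b + 417).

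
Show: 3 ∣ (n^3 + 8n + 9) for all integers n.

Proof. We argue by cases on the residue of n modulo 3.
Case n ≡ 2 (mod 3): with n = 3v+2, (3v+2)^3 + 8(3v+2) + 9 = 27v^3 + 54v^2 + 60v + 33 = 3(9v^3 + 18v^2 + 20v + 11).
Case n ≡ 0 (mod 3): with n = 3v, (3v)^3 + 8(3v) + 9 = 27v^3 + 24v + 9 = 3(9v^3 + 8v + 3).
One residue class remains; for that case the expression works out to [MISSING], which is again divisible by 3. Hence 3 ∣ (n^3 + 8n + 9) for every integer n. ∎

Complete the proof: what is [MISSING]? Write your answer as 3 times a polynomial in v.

The residues treated are {2, 0}, so the missing case is n ≡ 1 (mod 3); write n = 3v+1.
Then (3v+1)^3 + 8(3v+1) + 9 = 27v^3 + 27v^2 + 33v + 18 = 3(9v^3 + 9v^2 + 11v + 6).

3(9v^3 + 9v^2 + 11v + 6)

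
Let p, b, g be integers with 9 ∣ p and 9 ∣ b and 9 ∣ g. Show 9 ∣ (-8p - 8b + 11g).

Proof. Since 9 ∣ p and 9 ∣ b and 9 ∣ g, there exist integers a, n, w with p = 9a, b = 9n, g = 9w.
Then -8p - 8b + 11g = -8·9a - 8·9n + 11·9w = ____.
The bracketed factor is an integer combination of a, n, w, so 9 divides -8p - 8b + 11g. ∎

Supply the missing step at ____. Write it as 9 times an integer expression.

9(-8a - 8n + 11w)

Pull the common 9 out of every term: -8·9a - 8·9n + 11·9w = 9(-8a - 8n + 11w).
-8a - 8n + 11w is an integer, which exhibits the divisibility.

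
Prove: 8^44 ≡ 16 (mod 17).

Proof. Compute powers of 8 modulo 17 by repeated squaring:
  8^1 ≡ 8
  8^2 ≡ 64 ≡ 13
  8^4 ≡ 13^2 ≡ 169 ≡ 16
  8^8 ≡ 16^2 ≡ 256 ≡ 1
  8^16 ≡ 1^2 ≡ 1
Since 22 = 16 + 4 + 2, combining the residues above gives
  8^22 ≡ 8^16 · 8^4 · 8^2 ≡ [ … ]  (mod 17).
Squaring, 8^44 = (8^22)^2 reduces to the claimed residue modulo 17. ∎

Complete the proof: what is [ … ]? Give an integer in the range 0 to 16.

4

Multiply the listed residues: 1 · 16 · 13 = 16 → 208.
Reducing modulo 17: 208 = 12·17 + 4, so 8^22 ≡ 4.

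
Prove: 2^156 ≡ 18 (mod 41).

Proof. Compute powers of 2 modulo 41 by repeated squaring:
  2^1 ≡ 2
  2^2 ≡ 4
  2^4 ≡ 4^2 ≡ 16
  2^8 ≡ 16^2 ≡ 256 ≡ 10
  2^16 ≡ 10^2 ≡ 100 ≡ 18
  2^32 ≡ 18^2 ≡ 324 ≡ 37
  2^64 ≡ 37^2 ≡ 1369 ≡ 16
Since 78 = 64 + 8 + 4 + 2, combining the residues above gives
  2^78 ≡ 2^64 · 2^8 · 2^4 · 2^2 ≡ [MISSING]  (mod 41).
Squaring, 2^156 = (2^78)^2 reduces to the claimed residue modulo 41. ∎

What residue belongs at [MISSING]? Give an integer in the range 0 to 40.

31

2^64 · 2^8 · 2^4 · 2^2 ≡ 16 · 10 · 16 · 4 = 10240.
10240 mod 41 = 31, so 2^78 ≡ 31 (mod 41).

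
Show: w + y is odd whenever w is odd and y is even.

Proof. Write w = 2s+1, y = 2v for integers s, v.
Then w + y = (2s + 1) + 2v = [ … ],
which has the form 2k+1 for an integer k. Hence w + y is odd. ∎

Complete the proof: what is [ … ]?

(2s + 1) + 2v = 2s + 2v + 1
= 2(s + v) + 1.
Since s + v is an integer, the sum is of the form 2k+1 for an integer k.

2(s + v) + 1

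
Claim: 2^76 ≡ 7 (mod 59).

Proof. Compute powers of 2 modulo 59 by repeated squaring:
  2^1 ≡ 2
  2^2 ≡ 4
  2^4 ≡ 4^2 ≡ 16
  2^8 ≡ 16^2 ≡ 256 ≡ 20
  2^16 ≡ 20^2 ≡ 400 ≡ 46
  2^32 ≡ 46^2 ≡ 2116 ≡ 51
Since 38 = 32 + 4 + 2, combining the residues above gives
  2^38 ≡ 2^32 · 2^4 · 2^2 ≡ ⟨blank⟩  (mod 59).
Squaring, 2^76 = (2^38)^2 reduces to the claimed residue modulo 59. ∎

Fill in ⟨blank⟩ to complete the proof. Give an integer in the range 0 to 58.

19

Multiply the listed residues: 51 · 16 · 4 = 816 → 3264.
Reducing modulo 59: 3264 = 55·59 + 19, so 2^38 ≡ 19.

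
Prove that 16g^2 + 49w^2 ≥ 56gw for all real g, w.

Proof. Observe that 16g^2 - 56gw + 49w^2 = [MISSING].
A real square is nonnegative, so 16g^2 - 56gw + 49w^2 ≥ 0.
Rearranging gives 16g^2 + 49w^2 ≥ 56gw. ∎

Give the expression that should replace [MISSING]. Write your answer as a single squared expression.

(4g - 7w)^2

16g^2 - 56gw + 49w^2 is a perfect-square trinomial: the outer terms are (4g)^2 and (7w)^2, and the cross term is -2·4g·7w.
So 16g^2 - 56gw + 49w^2 = (4g - 7w)^2 ≥ 0.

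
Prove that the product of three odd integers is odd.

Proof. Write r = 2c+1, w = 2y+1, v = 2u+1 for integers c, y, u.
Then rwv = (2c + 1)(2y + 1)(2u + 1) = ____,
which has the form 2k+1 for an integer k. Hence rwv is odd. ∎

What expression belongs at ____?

2(4cuy + 2cu + 2cy + c + 2uy + u + y) + 1

Expanding: (2c + 1)(2y + 1)(2u + 1) = 8cuy + 4cu + 4cy + 2c + 4uy + 2u + 2y + 1.
Every term except the constant is even, so this is 2(4cuy + 2cu + 2cy + c + 2uy + u + y) + 1,
and 4cuy + 2cu + 2cy + c + 2uy + u + y ∈ ℤ gives the required form.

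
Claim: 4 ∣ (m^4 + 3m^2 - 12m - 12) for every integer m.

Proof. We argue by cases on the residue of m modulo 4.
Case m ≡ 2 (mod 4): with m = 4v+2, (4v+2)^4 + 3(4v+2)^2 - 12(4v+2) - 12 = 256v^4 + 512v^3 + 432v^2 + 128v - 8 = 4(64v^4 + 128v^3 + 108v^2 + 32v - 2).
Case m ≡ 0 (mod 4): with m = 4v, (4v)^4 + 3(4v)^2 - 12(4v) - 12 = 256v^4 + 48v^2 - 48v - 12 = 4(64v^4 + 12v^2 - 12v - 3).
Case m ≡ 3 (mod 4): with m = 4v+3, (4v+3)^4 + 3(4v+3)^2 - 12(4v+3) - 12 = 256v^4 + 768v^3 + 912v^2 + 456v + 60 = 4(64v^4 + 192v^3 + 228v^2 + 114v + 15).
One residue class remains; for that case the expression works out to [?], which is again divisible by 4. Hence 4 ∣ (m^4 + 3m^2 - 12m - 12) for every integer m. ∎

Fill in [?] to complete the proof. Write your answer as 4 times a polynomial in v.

4(64v^4 + 64v^3 + 36v^2 - 2v - 5)

The residues treated are {2, 0, 3}, so the missing case is m ≡ 1 (mod 4); write m = 4v+1.
Then (4v+1)^4 + 3(4v+1)^2 - 12(4v+1) - 12 = 256v^4 + 256v^3 + 144v^2 - 8v - 20 = 4(64v^4 + 64v^3 + 36v^2 - 2v - 5).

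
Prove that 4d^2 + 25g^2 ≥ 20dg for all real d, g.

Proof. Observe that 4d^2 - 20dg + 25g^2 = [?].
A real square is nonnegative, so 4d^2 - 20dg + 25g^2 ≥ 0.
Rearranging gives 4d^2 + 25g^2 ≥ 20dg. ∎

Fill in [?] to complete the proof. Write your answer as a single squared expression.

(2d - 5g)^2

The leading and trailing coefficients are 2^2 and 5^2, and 20 = 2·2·5, so the trinomial is (2d - 5g)^2.
Hence 4d^2 - 20dg + 25g^2 ≥ 0.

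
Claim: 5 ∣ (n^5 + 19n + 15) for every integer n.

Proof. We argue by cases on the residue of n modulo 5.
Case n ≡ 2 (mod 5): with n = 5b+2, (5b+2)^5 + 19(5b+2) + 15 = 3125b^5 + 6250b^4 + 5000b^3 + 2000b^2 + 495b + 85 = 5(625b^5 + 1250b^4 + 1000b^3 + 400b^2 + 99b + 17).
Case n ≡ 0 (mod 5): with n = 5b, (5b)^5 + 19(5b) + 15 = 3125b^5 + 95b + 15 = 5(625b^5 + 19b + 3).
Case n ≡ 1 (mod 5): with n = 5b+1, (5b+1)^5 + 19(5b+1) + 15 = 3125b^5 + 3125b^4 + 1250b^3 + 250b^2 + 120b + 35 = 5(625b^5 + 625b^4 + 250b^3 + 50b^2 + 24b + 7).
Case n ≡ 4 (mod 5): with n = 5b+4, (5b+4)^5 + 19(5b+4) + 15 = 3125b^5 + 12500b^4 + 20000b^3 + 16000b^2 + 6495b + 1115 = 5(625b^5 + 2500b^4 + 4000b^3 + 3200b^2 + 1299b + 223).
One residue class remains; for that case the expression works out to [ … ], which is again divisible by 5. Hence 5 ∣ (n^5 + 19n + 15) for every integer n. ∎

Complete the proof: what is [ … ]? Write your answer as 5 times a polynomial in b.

5(625b^5 + 1875b^4 + 2250b^3 + 1350b^2 + 424b + 63)

The residues treated are {2, 0, 1, 4}, so the missing case is n ≡ 3 (mod 5); write n = 5b+3.
Then (5b+3)^5 + 19(5b+3) + 15 = 3125b^5 + 9375b^4 + 11250b^3 + 6750b^2 + 2120b + 315 = 5(625b^5 + 1875b^4 + 2250b^3 + 1350b^2 + 424b + 63).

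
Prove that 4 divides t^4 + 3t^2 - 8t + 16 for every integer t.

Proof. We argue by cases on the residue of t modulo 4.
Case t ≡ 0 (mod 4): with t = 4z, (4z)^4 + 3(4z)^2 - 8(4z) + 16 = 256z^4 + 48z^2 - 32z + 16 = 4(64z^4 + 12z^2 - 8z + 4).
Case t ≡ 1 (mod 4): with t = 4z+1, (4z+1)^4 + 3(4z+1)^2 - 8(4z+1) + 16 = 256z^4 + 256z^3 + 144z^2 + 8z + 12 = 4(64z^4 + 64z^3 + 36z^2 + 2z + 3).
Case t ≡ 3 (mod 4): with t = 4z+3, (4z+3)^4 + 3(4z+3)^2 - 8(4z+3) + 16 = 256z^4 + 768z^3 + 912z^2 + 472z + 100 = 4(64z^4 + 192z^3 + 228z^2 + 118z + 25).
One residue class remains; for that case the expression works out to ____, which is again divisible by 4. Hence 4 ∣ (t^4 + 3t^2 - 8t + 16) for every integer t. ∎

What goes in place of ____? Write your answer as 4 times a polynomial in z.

4(64z^4 + 128z^3 + 108z^2 + 36z + 7)

Only t ≡ 2 (mod 4) is unaccounted for. Put t = 4z+2:
(4z+2)^4 + 3(4z+2)^2 - 8(4z+2) + 16 expands to 256z^4 + 512z^3 + 432z^2 + 144z + 28,
and factoring out 4 leaves 4(64z^4 + 128z^3 + 108z^2 + 36z + 7).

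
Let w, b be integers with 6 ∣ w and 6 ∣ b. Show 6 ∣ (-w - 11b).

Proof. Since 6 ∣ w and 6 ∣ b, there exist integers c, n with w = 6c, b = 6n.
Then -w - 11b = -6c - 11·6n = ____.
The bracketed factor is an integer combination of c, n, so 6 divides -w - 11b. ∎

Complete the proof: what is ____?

Pull the common 6 out of every term: -6c - 11·6n = 6(-c - 11n).
-c - 11n is an integer, which exhibits the divisibility.

6(-c - 11n)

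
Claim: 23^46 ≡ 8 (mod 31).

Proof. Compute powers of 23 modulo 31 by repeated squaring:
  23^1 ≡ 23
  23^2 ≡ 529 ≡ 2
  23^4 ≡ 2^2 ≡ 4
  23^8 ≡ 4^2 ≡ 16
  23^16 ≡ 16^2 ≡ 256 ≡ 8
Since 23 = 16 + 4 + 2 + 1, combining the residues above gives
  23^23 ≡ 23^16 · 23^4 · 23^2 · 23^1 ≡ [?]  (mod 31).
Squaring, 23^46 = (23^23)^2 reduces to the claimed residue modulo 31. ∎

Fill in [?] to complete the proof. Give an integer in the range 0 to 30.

23^16 · 23^4 · 23^2 · 23^1 ≡ 8 · 4 · 2 · 23 = 1472.
1472 mod 31 = 15, so 23^23 ≡ 15 (mod 31).

15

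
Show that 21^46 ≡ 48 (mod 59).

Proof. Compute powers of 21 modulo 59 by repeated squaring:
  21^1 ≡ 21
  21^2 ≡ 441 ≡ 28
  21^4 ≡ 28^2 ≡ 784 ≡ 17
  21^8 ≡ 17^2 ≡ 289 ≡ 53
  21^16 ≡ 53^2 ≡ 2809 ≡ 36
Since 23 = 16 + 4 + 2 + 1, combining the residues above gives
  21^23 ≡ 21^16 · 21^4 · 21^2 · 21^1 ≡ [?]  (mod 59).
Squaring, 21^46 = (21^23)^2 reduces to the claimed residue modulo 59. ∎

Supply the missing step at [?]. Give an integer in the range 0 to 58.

15

21^16 · 21^4 · 21^2 · 21^1 ≡ 36 · 17 · 28 · 21 = 359856.
359856 mod 59 = 15, so 21^23 ≡ 15 (mod 59).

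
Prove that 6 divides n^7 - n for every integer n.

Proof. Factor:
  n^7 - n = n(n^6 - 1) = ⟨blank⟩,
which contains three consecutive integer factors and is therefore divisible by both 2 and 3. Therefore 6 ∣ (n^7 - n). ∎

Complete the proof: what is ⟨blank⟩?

n^6 - 1 = (n^2 - 1)(n^4 + n^2 + 1), and n^2 - 1 = (n-1)(n+1).
So n(n^6 - 1) = (n - 1)n(n + 1)(n^4 + n^2 + 1).

(n - 1)n(n + 1)(n^4 + n^2 + 1)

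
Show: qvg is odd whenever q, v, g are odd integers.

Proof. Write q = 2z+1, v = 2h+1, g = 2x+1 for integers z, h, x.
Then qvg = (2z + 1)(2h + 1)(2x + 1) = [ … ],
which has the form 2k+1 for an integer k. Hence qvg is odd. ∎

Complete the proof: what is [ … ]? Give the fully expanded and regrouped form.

2(4hxz + 2hx + 2hz + h + 2xz + x + z) + 1

(2z + 1)(2h + 1)(2x + 1) = 8hxz + 4hx + 4hz + 2h + 4xz + 2x + 2z + 1
= 2(4hxz + 2hx + 2hz + h + 2xz + x + z) + 1.
Since 4hxz + 2hx + 2hz + h + 2xz + x + z is an integer, the product is of the form 2k+1 for an integer k.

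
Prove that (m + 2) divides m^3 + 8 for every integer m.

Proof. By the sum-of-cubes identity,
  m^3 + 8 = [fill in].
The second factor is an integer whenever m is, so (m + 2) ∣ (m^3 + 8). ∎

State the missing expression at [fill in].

(m + 2)(m^2 - 2m + 4)

Polynomial division of m^3 + 8 by m + 2 leaves remainder 0 and quotient m^2 - 2m + 4.
Hence m^3 + 8 = (m + 2)(m^2 - 2m + 4).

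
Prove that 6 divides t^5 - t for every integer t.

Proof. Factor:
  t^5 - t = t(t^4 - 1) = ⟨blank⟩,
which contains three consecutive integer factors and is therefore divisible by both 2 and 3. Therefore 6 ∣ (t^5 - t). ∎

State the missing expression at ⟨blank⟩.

(t - 1)t(t + 1)(t^2 + 1)

t^4 - 1 = (t^2 - 1)(t^2 + 1), and t^2 - 1 = (t-1)(t+1).
So t(t^4 - 1) = (t - 1)t(t + 1)(t^2 + 1).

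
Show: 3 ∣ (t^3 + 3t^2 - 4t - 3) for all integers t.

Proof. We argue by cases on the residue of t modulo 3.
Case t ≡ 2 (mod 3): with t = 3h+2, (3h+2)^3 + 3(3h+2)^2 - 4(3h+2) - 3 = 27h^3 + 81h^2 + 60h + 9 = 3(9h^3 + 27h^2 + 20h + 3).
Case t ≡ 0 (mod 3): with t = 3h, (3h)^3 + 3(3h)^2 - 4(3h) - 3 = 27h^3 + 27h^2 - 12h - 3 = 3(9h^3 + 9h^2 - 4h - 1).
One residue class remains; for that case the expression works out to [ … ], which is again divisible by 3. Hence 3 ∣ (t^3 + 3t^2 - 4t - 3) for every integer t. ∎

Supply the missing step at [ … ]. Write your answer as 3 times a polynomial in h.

The residues treated are {2, 0}, so the missing case is t ≡ 1 (mod 3); write t = 3h+1.
Then (3h+1)^3 + 3(3h+1)^2 - 4(3h+1) - 3 = 27h^3 + 54h^2 + 15h - 3 = 3(9h^3 + 18h^2 + 5h - 1).

3(9h^3 + 18h^2 + 5h - 1)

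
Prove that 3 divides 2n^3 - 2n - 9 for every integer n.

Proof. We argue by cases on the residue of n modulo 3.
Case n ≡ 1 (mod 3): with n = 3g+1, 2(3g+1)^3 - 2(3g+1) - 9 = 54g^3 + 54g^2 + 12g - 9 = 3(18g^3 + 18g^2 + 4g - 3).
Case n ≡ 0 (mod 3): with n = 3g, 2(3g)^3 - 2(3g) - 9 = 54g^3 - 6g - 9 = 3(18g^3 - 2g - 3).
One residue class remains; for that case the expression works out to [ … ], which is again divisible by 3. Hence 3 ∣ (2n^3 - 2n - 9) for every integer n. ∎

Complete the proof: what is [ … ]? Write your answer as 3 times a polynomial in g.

3(18g^3 + 36g^2 + 22g + 1)

The residues treated are {1, 0}, so the missing case is n ≡ 2 (mod 3); write n = 3g+2.
Then 2(3g+2)^3 - 2(3g+2) - 9 = 54g^3 + 108g^2 + 66g + 3 = 3(18g^3 + 36g^2 + 22g + 1).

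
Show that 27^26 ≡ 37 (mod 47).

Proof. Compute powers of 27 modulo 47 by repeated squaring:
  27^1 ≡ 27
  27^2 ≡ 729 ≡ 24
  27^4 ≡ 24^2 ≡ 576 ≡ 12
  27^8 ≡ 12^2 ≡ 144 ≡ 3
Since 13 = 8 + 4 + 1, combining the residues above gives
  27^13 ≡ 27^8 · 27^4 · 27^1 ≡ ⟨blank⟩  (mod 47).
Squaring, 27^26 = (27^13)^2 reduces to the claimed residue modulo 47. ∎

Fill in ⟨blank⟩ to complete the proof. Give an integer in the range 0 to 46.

32

27^8 · 27^4 · 27^1 ≡ 3 · 12 · 27 = 972.
972 mod 47 = 32, so 27^13 ≡ 32 (mod 47).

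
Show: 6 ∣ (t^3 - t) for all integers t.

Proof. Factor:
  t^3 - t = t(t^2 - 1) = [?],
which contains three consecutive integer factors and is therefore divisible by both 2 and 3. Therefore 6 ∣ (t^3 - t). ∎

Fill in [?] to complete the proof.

t(t^2 - 1) = t(t - 1)(t + 1) = (t - 1)t(t + 1).
These three factors are consecutive integers, so their product is divisible by 6.

(t - 1)t(t + 1)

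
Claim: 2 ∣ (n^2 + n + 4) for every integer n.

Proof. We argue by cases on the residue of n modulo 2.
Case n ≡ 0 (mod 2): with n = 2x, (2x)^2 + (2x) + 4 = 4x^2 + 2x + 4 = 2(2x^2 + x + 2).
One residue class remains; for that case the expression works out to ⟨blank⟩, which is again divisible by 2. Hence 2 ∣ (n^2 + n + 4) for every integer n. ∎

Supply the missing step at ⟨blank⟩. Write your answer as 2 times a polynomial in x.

The residues treated are {0}, so the missing case is n ≡ 1 (mod 2); write n = 2x+1.
Then (2x+1)^2 + (2x+1) + 4 = 4x^2 + 6x + 6 = 2(2x^2 + 3x + 3).

2(2x^2 + 3x + 3)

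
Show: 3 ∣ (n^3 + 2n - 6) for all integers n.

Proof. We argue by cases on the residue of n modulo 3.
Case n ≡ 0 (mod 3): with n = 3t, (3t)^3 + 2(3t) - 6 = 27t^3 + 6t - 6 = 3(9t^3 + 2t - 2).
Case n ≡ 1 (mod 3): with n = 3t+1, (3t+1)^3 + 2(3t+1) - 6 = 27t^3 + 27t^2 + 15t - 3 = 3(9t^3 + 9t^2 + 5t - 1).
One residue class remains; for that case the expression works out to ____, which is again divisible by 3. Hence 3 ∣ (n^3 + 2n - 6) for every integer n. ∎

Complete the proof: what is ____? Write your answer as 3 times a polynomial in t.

3(9t^3 + 18t^2 + 14t + 2)

The residues treated are {0, 1}, so the missing case is n ≡ 2 (mod 3); write n = 3t+2.
Then (3t+2)^3 + 2(3t+2) - 6 = 27t^3 + 54t^2 + 42t + 6 = 3(9t^3 + 18t^2 + 14t + 2).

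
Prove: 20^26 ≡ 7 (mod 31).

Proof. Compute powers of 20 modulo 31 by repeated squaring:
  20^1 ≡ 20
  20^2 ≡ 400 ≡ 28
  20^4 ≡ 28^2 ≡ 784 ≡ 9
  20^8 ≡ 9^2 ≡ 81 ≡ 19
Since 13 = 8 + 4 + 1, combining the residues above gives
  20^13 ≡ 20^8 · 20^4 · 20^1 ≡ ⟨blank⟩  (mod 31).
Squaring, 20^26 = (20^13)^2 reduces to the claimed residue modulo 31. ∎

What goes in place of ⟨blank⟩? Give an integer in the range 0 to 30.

10

20^8 · 20^4 · 20^1 ≡ 19 · 9 · 20 = 3420.
3420 mod 31 = 10, so 20^13 ≡ 10 (mod 31).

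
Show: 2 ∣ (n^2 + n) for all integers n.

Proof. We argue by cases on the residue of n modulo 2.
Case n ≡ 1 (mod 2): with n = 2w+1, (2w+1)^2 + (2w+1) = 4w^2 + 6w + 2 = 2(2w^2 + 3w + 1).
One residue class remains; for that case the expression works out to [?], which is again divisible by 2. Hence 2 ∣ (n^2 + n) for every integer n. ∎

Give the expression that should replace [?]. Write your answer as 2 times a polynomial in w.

2(2w^2 + w)

The residues treated are {1}, so the missing case is n ≡ 0 (mod 2); write n = 2w.
Then (2w)^2 + (2w) = 4w^2 + 2w = 2(2w^2 + w).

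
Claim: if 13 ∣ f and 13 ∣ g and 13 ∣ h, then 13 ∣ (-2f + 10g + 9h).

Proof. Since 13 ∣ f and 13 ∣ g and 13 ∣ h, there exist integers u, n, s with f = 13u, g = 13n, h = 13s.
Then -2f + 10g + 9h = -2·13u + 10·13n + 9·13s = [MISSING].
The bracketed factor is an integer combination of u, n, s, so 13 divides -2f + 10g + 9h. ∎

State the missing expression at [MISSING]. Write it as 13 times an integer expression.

13(10n + 9s - 2u)

Pull the common 13 out of every term: -2·13u + 10·13n + 9·13s = 13(10n + 9s - 2u).
10n + 9s - 2u is an integer, which exhibits the divisibility.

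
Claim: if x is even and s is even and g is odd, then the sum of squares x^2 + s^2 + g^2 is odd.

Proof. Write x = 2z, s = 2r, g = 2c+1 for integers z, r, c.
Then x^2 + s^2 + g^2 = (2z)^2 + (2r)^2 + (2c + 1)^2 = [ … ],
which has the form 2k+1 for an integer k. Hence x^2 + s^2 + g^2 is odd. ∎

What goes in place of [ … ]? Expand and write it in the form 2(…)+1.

2(2c^2 + 2c + 2r^2 + 2z^2) + 1

(2z)^2 + (2r)^2 + (2c + 1)^2 = 4c^2 + 4c + 4r^2 + 4z^2 + 1
= 2(2c^2 + 2c + 2r^2 + 2z^2) + 1.
Since 2c^2 + 2c + 2r^2 + 2z^2 is an integer, the sum of squares is of the form 2k+1 for an integer k.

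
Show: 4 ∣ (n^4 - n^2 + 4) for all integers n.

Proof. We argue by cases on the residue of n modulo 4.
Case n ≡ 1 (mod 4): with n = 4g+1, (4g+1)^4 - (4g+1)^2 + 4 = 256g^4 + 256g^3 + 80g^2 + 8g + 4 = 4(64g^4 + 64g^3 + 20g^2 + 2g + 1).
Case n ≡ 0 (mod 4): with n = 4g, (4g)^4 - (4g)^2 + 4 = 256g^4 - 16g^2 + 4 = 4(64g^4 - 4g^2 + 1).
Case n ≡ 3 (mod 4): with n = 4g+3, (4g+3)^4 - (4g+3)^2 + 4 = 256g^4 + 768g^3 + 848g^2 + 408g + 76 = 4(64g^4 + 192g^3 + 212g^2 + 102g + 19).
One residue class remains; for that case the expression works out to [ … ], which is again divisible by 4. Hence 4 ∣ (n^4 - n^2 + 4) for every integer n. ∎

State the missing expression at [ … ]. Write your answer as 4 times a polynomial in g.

4(64g^4 + 128g^3 + 92g^2 + 28g + 4)

Only n ≡ 2 (mod 4) is unaccounted for. Put n = 4g+2:
(4g+2)^4 - (4g+2)^2 + 4 expands to 256g^4 + 512g^3 + 368g^2 + 112g + 16,
and factoring out 4 leaves 4(64g^4 + 128g^3 + 92g^2 + 28g + 4).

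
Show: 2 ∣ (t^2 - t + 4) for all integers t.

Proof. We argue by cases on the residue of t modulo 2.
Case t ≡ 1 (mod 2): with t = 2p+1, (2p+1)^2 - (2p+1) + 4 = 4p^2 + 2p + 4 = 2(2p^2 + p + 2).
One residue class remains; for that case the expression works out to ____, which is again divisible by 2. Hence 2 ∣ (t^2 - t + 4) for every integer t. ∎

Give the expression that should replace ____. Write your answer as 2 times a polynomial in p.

Only t ≡ 0 (mod 2) is unaccounted for. Put t = 2p:
(2p)^2 - (2p) + 4 expands to 4p^2 - 2p + 4,
and factoring out 2 leaves 2(2p^2 - p + 2).

2(2p^2 - p + 2)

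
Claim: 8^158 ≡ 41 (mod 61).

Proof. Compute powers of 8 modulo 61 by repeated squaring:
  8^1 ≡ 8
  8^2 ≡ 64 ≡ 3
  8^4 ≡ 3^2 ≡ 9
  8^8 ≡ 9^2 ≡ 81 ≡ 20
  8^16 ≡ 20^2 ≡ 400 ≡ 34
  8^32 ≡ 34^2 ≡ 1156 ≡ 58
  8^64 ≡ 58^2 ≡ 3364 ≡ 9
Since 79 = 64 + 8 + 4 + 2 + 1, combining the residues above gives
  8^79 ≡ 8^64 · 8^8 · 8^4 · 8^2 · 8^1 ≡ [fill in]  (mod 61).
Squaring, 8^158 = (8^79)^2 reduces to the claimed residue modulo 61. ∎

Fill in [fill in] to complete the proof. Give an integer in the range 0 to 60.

8^64 · 8^8 · 8^4 · 8^2 · 8^1 ≡ 9 · 20 · 9 · 3 · 8 = 38880.
38880 mod 61 = 23, so 8^79 ≡ 23 (mod 61).

23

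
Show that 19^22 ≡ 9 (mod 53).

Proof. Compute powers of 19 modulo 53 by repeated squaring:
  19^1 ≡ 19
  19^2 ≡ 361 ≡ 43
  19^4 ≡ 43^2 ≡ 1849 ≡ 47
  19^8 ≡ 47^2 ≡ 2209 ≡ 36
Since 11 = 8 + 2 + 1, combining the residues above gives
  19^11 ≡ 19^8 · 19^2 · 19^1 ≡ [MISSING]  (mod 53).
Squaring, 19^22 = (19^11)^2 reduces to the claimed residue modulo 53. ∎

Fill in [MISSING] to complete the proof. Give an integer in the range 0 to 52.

50

19^8 · 19^2 · 19^1 ≡ 36 · 43 · 19 = 29412.
29412 mod 53 = 50, so 19^11 ≡ 50 (mod 53).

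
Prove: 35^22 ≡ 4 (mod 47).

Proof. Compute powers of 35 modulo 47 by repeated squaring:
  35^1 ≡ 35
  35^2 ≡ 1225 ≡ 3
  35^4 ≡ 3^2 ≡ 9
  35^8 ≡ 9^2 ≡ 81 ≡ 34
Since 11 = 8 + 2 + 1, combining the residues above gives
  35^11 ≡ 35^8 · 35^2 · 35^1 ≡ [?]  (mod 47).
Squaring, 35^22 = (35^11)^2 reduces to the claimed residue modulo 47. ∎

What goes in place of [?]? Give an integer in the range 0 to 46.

45

35^8 · 35^2 · 35^1 ≡ 34 · 3 · 35 = 3570.
3570 mod 47 = 45, so 35^11 ≡ 45 (mod 47).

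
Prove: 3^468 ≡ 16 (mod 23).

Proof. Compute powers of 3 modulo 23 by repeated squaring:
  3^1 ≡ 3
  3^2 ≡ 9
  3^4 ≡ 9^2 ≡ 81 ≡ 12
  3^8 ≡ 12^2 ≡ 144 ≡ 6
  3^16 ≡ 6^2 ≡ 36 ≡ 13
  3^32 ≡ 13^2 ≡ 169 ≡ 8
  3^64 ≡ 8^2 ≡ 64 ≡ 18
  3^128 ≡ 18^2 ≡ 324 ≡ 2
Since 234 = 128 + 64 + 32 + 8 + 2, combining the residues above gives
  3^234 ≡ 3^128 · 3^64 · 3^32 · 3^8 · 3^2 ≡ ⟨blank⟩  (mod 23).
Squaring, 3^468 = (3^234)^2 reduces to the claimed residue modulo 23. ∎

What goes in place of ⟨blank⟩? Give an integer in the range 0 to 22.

3^128 · 3^64 · 3^32 · 3^8 · 3^2 ≡ 2 · 18 · 8 · 6 · 9 = 15552.
15552 mod 23 = 4, so 3^234 ≡ 4 (mod 23).

4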